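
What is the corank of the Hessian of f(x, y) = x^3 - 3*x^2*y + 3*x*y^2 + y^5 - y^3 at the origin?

2

The Hessian at 0 is [[0, 0], [0, 0]] of rank 0; hence corank 2.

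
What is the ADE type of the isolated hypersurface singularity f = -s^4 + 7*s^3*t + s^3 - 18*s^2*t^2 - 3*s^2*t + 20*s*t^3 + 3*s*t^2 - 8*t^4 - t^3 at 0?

The Hessian of f at 0 has rank 0. Corank 2; j^3 = (s - t)^3 is a perfect cube, so E-series; the 4-jet and mu = 7 give E_7.

E_{7}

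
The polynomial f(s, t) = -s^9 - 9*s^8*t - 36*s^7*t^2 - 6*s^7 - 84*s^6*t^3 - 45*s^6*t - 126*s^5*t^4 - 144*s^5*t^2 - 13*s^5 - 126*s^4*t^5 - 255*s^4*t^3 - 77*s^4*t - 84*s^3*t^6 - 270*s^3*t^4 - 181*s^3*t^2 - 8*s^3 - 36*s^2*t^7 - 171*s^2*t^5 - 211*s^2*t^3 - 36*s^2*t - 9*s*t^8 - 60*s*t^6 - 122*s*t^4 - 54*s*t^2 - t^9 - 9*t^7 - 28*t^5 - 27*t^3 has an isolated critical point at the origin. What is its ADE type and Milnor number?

Type E_{8}, Milnor number mu = 8.

The Hessian of f at 0 has rank 0. Corank 2; j^3 = -(2*s + 3*t)^3 is a perfect cube, so E-series; the 5-jet and mu = 8 give E_8.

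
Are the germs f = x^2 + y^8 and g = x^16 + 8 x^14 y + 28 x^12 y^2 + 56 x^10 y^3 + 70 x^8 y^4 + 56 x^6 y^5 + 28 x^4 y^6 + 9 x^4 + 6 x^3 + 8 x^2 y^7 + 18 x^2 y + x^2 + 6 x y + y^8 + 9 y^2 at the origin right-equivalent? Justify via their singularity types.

The Hessian of f at 0 has rank 1. Corank 1: A-series; mu = 7 gives A_7. The Hessian of g at 0 has rank 1. Corank 1: A-series; mu = 7 gives A_7. Both have type A_7, hence right-equivalent.

Yes.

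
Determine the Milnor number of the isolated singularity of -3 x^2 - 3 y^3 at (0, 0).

2

The Hessian of f at 0 has rank 1. Corank 1: A-series; mu = 2 gives A_2.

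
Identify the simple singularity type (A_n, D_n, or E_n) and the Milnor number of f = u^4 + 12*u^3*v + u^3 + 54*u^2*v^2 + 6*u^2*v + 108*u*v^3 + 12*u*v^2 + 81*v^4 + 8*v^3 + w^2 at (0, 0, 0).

Type E6, Milnor number mu = 6.

The Hessian of f at 0 is [[0, 0, 0], [0, 0, 0], [0, 0, 2]] with rank 1, so corank 2. A Groebner basis of the Jacobian ideal J(f) in C{u,v,w} is {v^4, u*v^2 + 7*v^3/3, u^2 + 4*u*v + 4*v^2, w}; counting standard monomials gives mu = 6. Corank 2; j^3 = (u + 2*v)^3 is a perfect cube, so E-series; the 4-jet and mu = 6 give E_6.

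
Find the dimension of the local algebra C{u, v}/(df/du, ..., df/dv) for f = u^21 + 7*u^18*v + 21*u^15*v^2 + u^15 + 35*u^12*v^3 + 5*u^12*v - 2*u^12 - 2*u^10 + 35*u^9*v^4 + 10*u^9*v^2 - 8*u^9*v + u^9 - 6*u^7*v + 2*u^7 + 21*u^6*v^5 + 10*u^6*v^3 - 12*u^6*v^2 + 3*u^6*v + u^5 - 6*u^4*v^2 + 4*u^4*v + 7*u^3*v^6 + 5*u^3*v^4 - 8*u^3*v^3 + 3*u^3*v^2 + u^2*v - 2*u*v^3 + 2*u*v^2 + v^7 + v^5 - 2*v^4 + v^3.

The Hessian of f at 0 has rank 0. Corank 2; j^3 = v*(u + v)^2 has shape L^2 M (L != M), so D-series; mu = 8 gives D_8.

8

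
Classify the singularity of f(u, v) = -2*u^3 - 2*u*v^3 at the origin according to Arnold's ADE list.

The Hessian of f at 0 has rank 0. Corank 2; j^3 = -2*u^3 is a perfect cube, so E-series; the 4-jet and mu = 7 give E_7.

E_{7}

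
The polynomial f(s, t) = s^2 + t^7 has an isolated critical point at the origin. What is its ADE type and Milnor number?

Type A_6, Milnor number mu = 6.

The Hessian of f at 0 is [[2, 0], [0, 0]] with rank 1, so corank 1. A Groebner basis of the Jacobian ideal J(f) in C{s,t} is {t^6, s}; counting standard monomials gives mu = 6. Corank 1: A-series; mu = 6 gives A_6.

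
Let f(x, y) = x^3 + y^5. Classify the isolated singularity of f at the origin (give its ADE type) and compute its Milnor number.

The Hessian of f at 0 is [[0, 0], [0, 0]] with rank 0, so corank 2. A Groebner basis of the Jacobian ideal J(f) in C{x,y} is {y^4, x^2}; counting standard monomials gives mu = 8. Corank 2; j^3 = x^3 is a perfect cube, so E-series; the 5-jet and mu = 8 give E_8.

Type E_8, Milnor number mu = 8.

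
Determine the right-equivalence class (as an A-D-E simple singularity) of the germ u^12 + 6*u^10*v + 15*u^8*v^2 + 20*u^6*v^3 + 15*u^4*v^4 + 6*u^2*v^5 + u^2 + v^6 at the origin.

A_5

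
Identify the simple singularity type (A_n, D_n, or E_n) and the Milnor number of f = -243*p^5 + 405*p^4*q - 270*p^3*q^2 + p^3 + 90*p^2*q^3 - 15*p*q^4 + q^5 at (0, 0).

The Hessian of f at 0 has rank 0. Corank 2; j^3 = p^3 is a perfect cube, so E-series; the 5-jet and mu = 8 give E_8.

Type E_{8}, Milnor number mu = 8.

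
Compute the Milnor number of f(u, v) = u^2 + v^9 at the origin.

The Hessian of f at 0 is [[2, 0], [0, 0]] with rank 1, so corank 1. A Groebner basis of the Jacobian ideal J(f) in C{u,v} is {v^8, u}; counting standard monomials gives mu = 8. Corank 1: A-series; mu = 8 gives A_8.

8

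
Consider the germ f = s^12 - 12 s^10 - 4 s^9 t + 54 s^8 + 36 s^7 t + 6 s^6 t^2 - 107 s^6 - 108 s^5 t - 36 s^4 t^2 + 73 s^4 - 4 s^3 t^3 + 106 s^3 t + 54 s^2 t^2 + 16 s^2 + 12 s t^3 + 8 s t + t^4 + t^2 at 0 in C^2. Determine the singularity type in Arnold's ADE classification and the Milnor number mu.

Type A3, Milnor number mu = 3.

The Hessian of f at 0 is [[32, 8], [8, 2]] with rank 1, so corank 1. A Groebner basis of the Jacobian ideal J(f) in C{s,t} is {t^3, s + t/4}; counting standard monomials gives mu = 3. Corank 1: A-series; mu = 3 gives A_3.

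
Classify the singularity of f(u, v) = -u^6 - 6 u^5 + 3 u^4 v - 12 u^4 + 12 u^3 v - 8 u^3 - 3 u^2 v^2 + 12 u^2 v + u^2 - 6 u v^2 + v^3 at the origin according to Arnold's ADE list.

The Hessian of f at 0 has rank 1. Corank 1: A-series; mu = 2 gives A_2.

A_{2}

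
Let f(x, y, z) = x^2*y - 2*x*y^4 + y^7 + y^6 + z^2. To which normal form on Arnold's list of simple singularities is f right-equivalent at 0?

The Hessian of f at 0 has rank 1. Corank 2; j^3 = x^2*y has shape L^2 M (L != M), so D-series; mu = 7 gives D_7.

D_{7}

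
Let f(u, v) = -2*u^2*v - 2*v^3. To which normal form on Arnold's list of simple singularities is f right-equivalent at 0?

D_{4}

The Hessian of f at 0 has rank 0. Corank 2; j^3 = -2*v*(u^2 + v^2) splits into three distinct lines over C (the quadratic factor has nonzero discriminant), so D_4.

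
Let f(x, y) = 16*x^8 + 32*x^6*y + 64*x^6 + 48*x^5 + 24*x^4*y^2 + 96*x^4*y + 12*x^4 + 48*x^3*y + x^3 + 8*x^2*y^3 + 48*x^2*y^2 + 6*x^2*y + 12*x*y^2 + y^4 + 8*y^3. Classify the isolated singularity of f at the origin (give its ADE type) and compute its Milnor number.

Type E6, Milnor number mu = 6.

The Hessian of f at 0 has rank 0. Corank 2; j^3 = (x + 2*y)^3 is a perfect cube, so E-series; the 4-jet and mu = 6 give E_6.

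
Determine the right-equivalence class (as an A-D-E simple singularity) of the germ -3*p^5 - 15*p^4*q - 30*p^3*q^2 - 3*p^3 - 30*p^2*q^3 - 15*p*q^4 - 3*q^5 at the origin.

The Hessian of f at 0 has rank 0. Corank 2; j^3 = -3*p^3 is a perfect cube, so E-series; the 5-jet and mu = 8 give E_8.

E8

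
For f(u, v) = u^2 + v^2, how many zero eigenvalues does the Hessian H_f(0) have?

The Hessian at 0 is [[2, 0], [0, 2]] of rank 2; hence corank 0.

0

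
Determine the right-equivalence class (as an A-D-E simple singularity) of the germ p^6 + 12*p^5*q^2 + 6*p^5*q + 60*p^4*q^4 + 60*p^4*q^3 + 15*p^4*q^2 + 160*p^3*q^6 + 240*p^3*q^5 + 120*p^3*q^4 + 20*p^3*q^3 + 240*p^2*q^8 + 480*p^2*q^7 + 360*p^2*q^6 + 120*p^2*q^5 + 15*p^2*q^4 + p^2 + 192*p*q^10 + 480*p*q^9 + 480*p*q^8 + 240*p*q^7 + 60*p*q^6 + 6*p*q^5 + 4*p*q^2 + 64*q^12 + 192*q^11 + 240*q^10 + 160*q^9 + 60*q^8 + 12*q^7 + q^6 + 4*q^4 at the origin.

A_{5}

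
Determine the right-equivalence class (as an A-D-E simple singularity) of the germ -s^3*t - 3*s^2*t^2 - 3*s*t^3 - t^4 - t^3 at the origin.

E7

The Hessian of f at 0 has rank 0. Corank 2; j^3 = -t^3 is a perfect cube, so E-series; the 4-jet and mu = 7 give E_7.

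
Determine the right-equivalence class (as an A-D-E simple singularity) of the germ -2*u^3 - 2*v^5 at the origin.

The Hessian of f at 0 has rank 0. Corank 2; j^3 = -2*u^3 is a perfect cube, so E-series; the 5-jet and mu = 8 give E_8.

E8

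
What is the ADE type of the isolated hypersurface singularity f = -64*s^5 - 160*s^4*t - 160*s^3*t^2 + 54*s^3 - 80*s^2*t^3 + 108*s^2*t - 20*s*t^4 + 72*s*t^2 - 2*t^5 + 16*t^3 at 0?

E_8

The Hessian of f at 0 has rank 0. Corank 2; j^3 = 2*(3*s + 2*t)^3 is a perfect cube, so E-series; the 5-jet and mu = 8 give E_8.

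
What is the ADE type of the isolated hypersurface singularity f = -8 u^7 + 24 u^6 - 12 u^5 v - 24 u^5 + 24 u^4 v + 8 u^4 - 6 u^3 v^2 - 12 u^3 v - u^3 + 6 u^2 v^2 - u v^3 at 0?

E_{7}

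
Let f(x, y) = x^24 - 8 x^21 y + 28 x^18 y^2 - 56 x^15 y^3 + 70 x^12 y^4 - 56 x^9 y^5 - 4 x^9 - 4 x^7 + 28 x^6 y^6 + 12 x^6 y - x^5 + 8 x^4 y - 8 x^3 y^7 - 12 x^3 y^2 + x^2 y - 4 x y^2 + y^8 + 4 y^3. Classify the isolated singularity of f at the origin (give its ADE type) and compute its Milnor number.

The Hessian of f at 0 is [[0, 0], [0, 0]] with rank 0, so corank 2. A Groebner basis of the Jacobian ideal J(f) in C{x,y} is {x^2*y^2 - x^2*y/256 - x^2/8 + x*y^2/64 + 3*x*y/4 - y^3/64 - y^2, -x^2*y/256 - x^2/8 + x*y^3 + x*y^2/64 + 5*x*y/8 - y^3/64 - 3*y^2/4, -3*x^2*y/1024 - 3*x^2/32 + 3*x*y^2/256 + 7*x*y/16 + y^4 - 3*y^3/256 - y^2/2, x^3 - 6*x^2*y + 12*x*y^2 - 8*y^3}; counting standard monomials gives mu = 9. Corank 2; j^3 = y*(x - 2*y)^2 has shape L^2 M (L != M), so D-series; mu = 9 gives D_9.

Type D_9, Milnor number mu = 9.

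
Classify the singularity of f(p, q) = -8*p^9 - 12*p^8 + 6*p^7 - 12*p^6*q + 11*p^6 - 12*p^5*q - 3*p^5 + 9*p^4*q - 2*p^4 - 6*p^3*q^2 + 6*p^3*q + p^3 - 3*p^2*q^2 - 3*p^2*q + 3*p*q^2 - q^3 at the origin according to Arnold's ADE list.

E_{6}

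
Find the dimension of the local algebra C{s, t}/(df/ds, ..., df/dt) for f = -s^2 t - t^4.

5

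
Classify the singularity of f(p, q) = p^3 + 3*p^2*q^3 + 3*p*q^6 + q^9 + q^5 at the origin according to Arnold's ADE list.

E8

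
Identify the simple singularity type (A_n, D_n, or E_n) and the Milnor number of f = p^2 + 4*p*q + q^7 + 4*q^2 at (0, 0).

The Hessian of f at 0 has rank 1. Corank 1: A-series; mu = 6 gives A_6.

Type A6, Milnor number mu = 6.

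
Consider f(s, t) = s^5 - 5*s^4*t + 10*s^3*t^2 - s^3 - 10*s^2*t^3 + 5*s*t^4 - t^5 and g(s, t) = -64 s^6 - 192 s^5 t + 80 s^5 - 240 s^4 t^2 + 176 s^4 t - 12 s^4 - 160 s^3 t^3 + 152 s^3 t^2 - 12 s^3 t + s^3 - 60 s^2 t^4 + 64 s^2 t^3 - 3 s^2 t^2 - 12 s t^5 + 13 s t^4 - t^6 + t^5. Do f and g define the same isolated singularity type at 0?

Yes.

The Hessian of f at 0 has rank 0. Corank 2; j^3 = -s^3 is a perfect cube, so E-series; the 5-jet and mu = 8 give E_8. The Hessian of g at 0 has rank 0. Corank 2; j^3 = s^3 is a perfect cube, so E-series; the 5-jet and mu = 8 give E_8. Both have type E_8, hence right-equivalent.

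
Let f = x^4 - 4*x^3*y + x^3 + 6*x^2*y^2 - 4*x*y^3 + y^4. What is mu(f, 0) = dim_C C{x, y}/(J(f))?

6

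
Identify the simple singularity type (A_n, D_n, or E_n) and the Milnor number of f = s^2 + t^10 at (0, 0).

Type A_9, Milnor number mu = 9.

The Hessian of f at 0 is [[2, 0], [0, 0]] with rank 1, so corank 1. A Groebner basis of the Jacobian ideal J(f) in C{s,t} is {t^9, s}; counting standard monomials gives mu = 9. Corank 1: A-series; mu = 9 gives A_9.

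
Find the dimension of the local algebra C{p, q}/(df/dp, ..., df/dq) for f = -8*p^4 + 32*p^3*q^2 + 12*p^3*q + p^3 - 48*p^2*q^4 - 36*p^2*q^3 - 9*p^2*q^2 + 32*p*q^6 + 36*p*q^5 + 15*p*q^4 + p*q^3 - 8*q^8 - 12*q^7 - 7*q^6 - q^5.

7

The Hessian of f at 0 is [[0, 0], [0, 0]] with rank 0, so corank 2. A Groebner basis of the Jacobian ideal J(f) in C{p,q} is {p^2/3 + q^4 + q^3/9, p^3, p^2*q - p^2/9 - q^3/27, -p^2/9 + p*q^2 - q^3/27}; counting standard monomials gives mu = 7. Corank 2; j^3 = p^3 is a perfect cube, so E-series; the 4-jet and mu = 7 give E_7.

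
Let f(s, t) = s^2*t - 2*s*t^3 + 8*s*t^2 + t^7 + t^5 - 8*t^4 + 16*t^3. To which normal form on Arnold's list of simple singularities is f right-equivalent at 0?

D_8

The Hessian of f at 0 is [[0, 0], [0, 0]] with rank 0, so corank 2. A Groebner basis of the Jacobian ideal J(f) in C{s,t} is {s^2*t^2 + 8*s^2*t + s^2/7 + 335*s*t^2/7 + 452*s*t/7 + 256*t^2, s^3 + 12*s^2*t + s^2/7 + 335*s*t^2/7 + 452*s*t/7 + 256*t^2, -s*t + t^3 - 4*t^2}; counting standard monomials gives mu = 8. Corank 2; j^3 = t*(s + 4*t)^2 has shape L^2 M (L != M), so D-series; mu = 8 gives D_8.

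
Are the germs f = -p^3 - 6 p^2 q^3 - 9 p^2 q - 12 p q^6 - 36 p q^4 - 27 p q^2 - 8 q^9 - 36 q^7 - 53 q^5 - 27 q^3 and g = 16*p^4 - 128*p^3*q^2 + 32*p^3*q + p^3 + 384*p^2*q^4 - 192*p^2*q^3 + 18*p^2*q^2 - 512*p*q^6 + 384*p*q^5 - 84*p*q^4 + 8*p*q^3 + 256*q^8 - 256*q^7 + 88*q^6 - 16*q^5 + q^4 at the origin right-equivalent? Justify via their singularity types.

The Hessian of f at 0 is [[0, 0], [0, 0]] with rank 0, so corank 2. A Groebner basis of the Jacobian ideal J(f) in C{p,q} is {p^2/4 + p*q^3 + 3*p*q/2 + 9*q^2/4, q^4, p^3 - 27*p*q^2 - 54*q^3, p^2*q + 6*p*q^2 + 9*q^3}; counting standard monomials gives mu = 8. Corank 2; j^3 = -(p + 3*q)^3 is a perfect cube, so E-series; the 5-jet and mu = 8 give E_8. The Hessian of g at 0 is [[0, 0], [0, 0]] with rank 0, so corank 2. A Groebner basis of the Jacobian ideal J(g) in C{p,q} is {p^3, p^2*q, -p^2/4 + p*q^2, 3*p^2/2 + q^3}; counting standard monomials gives mu = 6. Corank 2; j^3 = p^3 is a perfect cube, so E-series; the 4-jet and mu = 6 give E_6. f is E_8 but g is E_6, hence not right-equivalent.

No.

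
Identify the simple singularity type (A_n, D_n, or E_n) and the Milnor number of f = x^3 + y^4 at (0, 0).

The Hessian of f at 0 has rank 0. Corank 2; j^3 = x^3 is a perfect cube, so E-series; the 4-jet and mu = 6 give E_6.

Type E_6, Milnor number mu = 6.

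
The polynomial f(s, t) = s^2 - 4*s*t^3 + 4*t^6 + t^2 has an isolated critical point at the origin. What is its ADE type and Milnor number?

The Hessian of f at 0 is [[2, 0], [0, 2]] with rank 2, so corank 0. A Groebner basis of the Jacobian ideal J(f) in C{s,t} is {s, t}; counting standard monomials gives mu = 1. Corank 0: nondegenerate Morse point, so A_1.

Type A1, Milnor number mu = 1.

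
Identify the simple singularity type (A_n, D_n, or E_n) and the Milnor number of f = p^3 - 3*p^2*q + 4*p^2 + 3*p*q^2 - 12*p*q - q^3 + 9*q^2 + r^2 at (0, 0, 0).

Type A_{2}, Milnor number mu = 2.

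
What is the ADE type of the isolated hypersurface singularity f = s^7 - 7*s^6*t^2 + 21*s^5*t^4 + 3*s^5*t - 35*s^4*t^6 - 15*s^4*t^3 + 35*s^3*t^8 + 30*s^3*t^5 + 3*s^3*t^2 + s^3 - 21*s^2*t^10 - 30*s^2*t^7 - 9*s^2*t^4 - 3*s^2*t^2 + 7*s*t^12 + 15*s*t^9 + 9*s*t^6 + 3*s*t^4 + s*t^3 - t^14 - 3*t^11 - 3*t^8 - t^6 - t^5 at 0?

The Hessian of f at 0 is [[0, 0], [0, 0]] with rank 0, so corank 2. A Groebner basis of the Jacobian ideal J(f) in C{s,t} is {-s^2 + t^4 - t^3/3, s^3, s^2*t + s^2/3 + t^3/9, -s^2 + s*t^2 - t^3/3}; counting standard monomials gives mu = 7. Corank 2; j^3 = s^3 is a perfect cube, so E-series; the 4-jet and mu = 7 give E_7.

E_{7}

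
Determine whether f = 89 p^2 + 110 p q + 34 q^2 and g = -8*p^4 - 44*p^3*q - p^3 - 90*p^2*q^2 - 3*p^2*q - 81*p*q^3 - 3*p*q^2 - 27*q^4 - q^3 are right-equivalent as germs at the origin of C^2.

The Hessian of f at 0 has rank 2. Corank 0: nondegenerate Morse point, so A_1. The Hessian of g at 0 has rank 0. Corank 2; j^3 = -(p + q)^3 is a perfect cube, so E-series; the 4-jet and mu = 7 give E_7. f is A_1 but g is E_7, hence not right-equivalent.

No.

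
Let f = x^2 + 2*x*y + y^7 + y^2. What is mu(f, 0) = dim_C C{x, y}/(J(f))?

The Hessian of f at 0 has rank 1. Corank 1: A-series; mu = 6 gives A_6.

6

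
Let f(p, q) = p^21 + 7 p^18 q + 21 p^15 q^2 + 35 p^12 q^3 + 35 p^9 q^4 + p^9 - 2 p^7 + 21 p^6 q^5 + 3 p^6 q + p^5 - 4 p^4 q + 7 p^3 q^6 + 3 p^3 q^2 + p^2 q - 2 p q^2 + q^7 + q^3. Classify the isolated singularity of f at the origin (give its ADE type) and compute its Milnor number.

Type D8, Milnor number mu = 8.

The Hessian of f at 0 is [[0, 0], [0, 0]] with rank 0, so corank 2. A Groebner basis of the Jacobian ideal J(f) in C{p,q} is {-p^2/3 + p*q^3 - p*q/3 + 2*q^2/3, -p^2/2 + q^4 + q^2/2, p^3 - 3*p*q^2 + 2*q^3, p^2*q - 2*p*q^2 + q^3}; counting standard monomials gives mu = 8. Corank 2; j^3 = q*(p - q)^2 has shape L^2 M (L != M), so D-series; mu = 8 gives D_8.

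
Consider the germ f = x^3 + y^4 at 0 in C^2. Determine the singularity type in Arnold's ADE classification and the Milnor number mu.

Type E6, Milnor number mu = 6.

The Hessian of f at 0 is [[0, 0], [0, 0]] with rank 0, so corank 2. A Groebner basis of the Jacobian ideal J(f) in C{x,y} is {y^3, x^2}; counting standard monomials gives mu = 6. Corank 2; j^3 = x^3 is a perfect cube, so E-series; the 4-jet and mu = 6 give E_6.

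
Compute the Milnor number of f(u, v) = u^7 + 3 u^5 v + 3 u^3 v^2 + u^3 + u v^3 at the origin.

7

The Hessian of f at 0 has rank 0. Corank 2; j^3 = u^3 is a perfect cube, so E-series; the 4-jet and mu = 7 give E_7.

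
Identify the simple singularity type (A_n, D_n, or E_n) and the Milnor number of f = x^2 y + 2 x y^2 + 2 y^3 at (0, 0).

The Hessian of f at 0 is [[0, 0], [0, 0]] with rank 0, so corank 2. A Groebner basis of the Jacobian ideal J(f) in C{x,y} is {y^3, x^2 + 2*y^2, x*y + y^2}; counting standard monomials gives mu = 4. Corank 2; j^3 = y*(x^2 + 2*x*y + 2*y^2) splits into three distinct lines over C (the quadratic factor has nonzero discriminant), so D_4.

Type D_4, Milnor number mu = 4.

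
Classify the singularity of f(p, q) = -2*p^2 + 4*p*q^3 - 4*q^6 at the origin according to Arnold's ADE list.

The Hessian of f at 0 has rank 1. Corank 1: A-series; mu = 5 gives A_5.

A_5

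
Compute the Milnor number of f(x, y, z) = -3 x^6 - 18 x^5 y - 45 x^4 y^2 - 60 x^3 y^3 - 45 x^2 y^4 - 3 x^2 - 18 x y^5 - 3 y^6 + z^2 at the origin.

The Hessian of f at 0 has rank 2. Corank 1: A-series; mu = 5 gives A_5.

5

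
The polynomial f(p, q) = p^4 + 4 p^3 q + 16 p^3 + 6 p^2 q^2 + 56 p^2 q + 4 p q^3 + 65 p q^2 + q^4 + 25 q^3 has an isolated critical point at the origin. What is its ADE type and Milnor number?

The Hessian of f at 0 has rank 0. Corank 2; j^3 = (p + q)*(4*p + 5*q)^2 has shape L^2 M (L != M), so D-series; mu = 5 gives D_5.

Type D_{5}, Milnor number mu = 5.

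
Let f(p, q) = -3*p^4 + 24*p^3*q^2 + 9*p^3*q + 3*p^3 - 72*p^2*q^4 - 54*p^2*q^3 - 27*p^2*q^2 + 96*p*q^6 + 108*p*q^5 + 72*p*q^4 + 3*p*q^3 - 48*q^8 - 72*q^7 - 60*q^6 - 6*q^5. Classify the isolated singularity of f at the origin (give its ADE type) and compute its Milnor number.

Type E7, Milnor number mu = 7.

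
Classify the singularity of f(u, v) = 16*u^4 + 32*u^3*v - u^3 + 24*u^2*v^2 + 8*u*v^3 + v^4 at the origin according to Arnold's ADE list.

E_{6}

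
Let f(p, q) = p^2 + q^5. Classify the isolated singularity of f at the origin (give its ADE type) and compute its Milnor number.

Type A_4, Milnor number mu = 4.

The Hessian of f at 0 is [[2, 0], [0, 0]] with rank 1, so corank 1. A Groebner basis of the Jacobian ideal J(f) in C{p,q} is {q^4, p}; counting standard monomials gives mu = 4. Corank 1: A-series; mu = 4 gives A_4.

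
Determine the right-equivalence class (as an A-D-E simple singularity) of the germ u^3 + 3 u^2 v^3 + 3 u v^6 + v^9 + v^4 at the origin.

E6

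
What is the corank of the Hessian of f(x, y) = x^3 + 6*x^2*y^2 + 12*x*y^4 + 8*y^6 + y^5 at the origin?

The Hessian at 0 is [[0, 0], [0, 0]] of rank 0; hence corank 2.

2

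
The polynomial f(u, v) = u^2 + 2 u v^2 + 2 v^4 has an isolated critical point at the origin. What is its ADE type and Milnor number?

The Hessian of f at 0 has rank 1. Corank 1: A-series; mu = 3 gives A_3.

Type A_{3}, Milnor number mu = 3.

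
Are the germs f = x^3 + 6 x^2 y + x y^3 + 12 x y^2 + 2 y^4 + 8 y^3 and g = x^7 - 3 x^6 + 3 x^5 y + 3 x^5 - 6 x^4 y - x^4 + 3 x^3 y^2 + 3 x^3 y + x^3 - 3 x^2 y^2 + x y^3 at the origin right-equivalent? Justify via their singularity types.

Yes.

The Hessian of f at 0 has rank 0. Corank 2; j^3 = (x + 2*y)^3 is a perfect cube, so E-series; the 4-jet and mu = 7 give E_7. The Hessian of g at 0 has rank 0. Corank 2; j^3 = x^3 is a perfect cube, so E-series; the 4-jet and mu = 7 give E_7. Both have type E_7, hence right-equivalent.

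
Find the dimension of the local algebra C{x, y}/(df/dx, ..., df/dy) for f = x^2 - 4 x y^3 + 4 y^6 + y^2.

The Hessian of f at 0 has rank 2. Corank 0: nondegenerate Morse point, so A_1.

1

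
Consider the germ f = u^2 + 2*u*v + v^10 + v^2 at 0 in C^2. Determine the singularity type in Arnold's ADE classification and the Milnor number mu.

The Hessian of f at 0 is [[2, 2], [2, 2]] with rank 1, so corank 1. A Groebner basis of the Jacobian ideal J(f) in C{u,v} is {v^9, u + v}; counting standard monomials gives mu = 9. Corank 1: A-series; mu = 9 gives A_9.

Type A_{9}, Milnor number mu = 9.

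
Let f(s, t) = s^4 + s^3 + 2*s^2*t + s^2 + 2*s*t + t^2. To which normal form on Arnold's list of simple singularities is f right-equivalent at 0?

A_2

The Hessian of f at 0 is [[2, 2], [2, 2]] with rank 1, so corank 1. A Groebner basis of the Jacobian ideal J(f) in C{s,t} is {t^2, s + t}; counting standard monomials gives mu = 2. Corank 1: A-series; mu = 2 gives A_2.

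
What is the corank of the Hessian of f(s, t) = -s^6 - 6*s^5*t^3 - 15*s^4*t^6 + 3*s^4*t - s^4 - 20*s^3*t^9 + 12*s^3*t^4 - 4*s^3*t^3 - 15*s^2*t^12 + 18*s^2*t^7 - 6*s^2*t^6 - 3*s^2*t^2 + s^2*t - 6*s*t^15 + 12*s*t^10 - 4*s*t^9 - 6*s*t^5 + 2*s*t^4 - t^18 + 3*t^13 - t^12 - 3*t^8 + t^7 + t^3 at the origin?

Hessian at 0 has rank 0.

2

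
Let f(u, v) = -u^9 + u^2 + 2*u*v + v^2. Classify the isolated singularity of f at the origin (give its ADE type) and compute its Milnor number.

Type A8, Milnor number mu = 8.

The Hessian of f at 0 has rank 1. Corank 1: A-series; mu = 8 gives A_8.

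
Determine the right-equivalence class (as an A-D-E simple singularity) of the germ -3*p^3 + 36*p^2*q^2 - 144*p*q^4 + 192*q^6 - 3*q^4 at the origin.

The Hessian of f at 0 is [[0, 0], [0, 0]] with rank 0, so corank 2. A Groebner basis of the Jacobian ideal J(f) in C{p,q} is {p^3, p^2*q, -p^2/8 + p*q^2, q^3}; counting standard monomials gives mu = 6. Corank 2; j^3 = -3*p^3 is a perfect cube, so E-series; the 4-jet and mu = 6 give E_6.

E_6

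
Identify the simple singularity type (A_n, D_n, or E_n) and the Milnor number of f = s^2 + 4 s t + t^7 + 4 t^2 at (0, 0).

Type A_6, Milnor number mu = 6.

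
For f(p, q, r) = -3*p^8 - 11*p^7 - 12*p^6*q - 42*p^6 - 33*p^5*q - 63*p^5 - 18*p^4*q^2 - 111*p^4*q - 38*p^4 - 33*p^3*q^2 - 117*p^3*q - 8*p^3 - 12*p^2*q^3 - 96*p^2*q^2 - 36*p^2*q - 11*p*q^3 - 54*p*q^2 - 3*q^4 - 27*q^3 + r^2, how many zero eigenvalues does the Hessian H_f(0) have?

2

Hessian at 0 has rank 1.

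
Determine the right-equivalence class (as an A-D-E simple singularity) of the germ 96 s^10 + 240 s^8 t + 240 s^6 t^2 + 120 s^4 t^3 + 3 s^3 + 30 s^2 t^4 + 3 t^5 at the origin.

E8

The Hessian of f at 0 has rank 0. Corank 2; j^3 = 3*s^3 is a perfect cube, so E-series; the 5-jet and mu = 8 give E_8.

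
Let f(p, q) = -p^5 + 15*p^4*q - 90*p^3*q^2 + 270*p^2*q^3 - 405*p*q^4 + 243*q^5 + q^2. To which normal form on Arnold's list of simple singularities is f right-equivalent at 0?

The Hessian of f at 0 has rank 1. Corank 1: A-series; mu = 4 gives A_4.

A_{4}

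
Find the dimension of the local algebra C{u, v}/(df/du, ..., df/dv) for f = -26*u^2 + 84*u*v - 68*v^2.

The Hessian of f at 0 has rank 2. Corank 0: nondegenerate Morse point, so A_1.

1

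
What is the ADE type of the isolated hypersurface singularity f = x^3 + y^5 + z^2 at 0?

The Hessian of f at 0 is [[0, 0, 0], [0, 0, 0], [0, 0, 2]] with rank 1, so corank 2. A Groebner basis of the Jacobian ideal J(f) in C{x,y,z} is {y^4, x^2, z}; counting standard monomials gives mu = 8. Corank 2; j^3 = x^3 is a perfect cube, so E-series; the 5-jet and mu = 8 give E_8.

E_8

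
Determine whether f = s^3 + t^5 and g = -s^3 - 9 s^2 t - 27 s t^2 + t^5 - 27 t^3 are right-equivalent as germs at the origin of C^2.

Yes.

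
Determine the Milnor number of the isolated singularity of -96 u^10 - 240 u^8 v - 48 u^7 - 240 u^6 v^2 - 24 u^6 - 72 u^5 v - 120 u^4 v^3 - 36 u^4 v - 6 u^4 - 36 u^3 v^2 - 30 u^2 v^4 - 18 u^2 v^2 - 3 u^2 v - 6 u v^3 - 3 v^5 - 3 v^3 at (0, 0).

The Hessian of f at 0 is [[0, 0], [0, 0]] with rank 0, so corank 2. A Groebner basis of the Jacobian ideal J(f) in C{u,v} is {v^3, u^2 + 3*v^2, u*v}; counting standard monomials gives mu = 4. Corank 2; j^3 = -3*v*(u^2 + v^2) splits into three distinct lines over C (the quadratic factor has nonzero discriminant), so D_4.

4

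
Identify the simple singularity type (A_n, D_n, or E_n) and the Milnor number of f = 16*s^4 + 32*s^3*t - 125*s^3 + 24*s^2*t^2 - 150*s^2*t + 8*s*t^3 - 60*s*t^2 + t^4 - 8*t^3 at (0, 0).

The Hessian of f at 0 is [[0, 0], [0, 0]] with rank 0, so corank 2. A Groebner basis of the Jacobian ideal J(f) in C{s,t} is {t^4, s*t^2 + 13*t^3/30, s^2 + 4*s*t/5 + 4*t^2/25}; counting standard monomials gives mu = 6. Corank 2; j^3 = -(5*s + 2*t)^3 is a perfect cube, so E-series; the 4-jet and mu = 6 give E_6.

Type E_{6}, Milnor number mu = 6.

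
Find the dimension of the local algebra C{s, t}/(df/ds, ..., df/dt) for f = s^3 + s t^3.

The Hessian of f at 0 has rank 0. Corank 2; j^3 = s^3 is a perfect cube, so E-series; the 4-jet and mu = 7 give E_7.

7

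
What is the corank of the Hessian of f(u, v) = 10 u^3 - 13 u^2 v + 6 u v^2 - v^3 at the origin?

The Hessian at 0 is [[0, 0], [0, 0]] of rank 0; hence corank 2.

2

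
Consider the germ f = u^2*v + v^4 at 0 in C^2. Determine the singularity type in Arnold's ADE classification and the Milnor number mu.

The Hessian of f at 0 is [[0, 0], [0, 0]] with rank 0, so corank 2. A Groebner basis of the Jacobian ideal J(f) in C{u,v} is {u^3, u^2/4 + v^3, u*v}; counting standard monomials gives mu = 5. Corank 2; j^3 = u^2*v has shape L^2 M (L != M), so D-series; mu = 5 gives D_5.

Type D_{5}, Milnor number mu = 5.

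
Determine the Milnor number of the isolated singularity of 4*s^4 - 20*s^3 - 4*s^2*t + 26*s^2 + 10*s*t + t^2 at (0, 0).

1

The Hessian of f at 0 is [[52, 10], [10, 2]] with rank 2, so corank 0. A Groebner basis of the Jacobian ideal J(f) in C{s,t} is {s, t}; counting standard monomials gives mu = 1. Corank 0: nondegenerate Morse point, so A_1.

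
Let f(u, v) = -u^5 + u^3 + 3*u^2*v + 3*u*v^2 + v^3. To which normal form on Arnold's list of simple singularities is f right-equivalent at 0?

E8

The Hessian of f at 0 has rank 0. Corank 2; j^3 = (u + v)^3 is a perfect cube, so E-series; the 5-jet and mu = 8 give E_8.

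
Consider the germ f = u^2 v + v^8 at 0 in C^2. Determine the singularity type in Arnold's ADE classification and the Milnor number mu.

The Hessian of f at 0 is [[0, 0], [0, 0]] with rank 0, so corank 2. A Groebner basis of the Jacobian ideal J(f) in C{u,v} is {u^2/8 + v^7, u^3, u*v}; counting standard monomials gives mu = 9. Corank 2; j^3 = u^2*v has shape L^2 M (L != M), so D-series; mu = 9 gives D_9.

Type D9, Milnor number mu = 9.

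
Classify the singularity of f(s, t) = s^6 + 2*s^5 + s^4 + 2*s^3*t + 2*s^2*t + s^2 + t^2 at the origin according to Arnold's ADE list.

The Hessian of f at 0 has rank 2. Corank 0: nondegenerate Morse point, so A_1.

A1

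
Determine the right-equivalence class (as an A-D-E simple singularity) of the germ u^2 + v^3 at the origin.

A_{2}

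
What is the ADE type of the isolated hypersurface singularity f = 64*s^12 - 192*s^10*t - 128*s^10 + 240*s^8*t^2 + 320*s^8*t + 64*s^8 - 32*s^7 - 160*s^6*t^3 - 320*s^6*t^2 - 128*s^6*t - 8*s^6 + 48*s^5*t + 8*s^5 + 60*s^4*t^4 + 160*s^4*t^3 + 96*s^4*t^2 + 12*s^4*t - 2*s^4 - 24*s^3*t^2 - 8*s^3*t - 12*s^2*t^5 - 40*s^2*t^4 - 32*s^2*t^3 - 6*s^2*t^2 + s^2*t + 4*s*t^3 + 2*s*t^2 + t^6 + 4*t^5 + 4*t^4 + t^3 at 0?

D_7

The Hessian of f at 0 has rank 0. Corank 2; j^3 = t*(s + t)^2 has shape L^2 M (L != M), so D-series; mu = 7 gives D_7.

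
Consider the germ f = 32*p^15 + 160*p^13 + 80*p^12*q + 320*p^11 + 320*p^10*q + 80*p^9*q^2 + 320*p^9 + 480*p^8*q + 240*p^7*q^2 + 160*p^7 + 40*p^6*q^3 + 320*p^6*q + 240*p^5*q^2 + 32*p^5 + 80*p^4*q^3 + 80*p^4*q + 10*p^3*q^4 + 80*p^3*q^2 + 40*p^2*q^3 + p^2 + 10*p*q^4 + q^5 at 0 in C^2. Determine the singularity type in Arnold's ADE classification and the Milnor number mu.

The Hessian of f at 0 has rank 1. Corank 1: A-series; mu = 4 gives A_4.

Type A4, Milnor number mu = 4.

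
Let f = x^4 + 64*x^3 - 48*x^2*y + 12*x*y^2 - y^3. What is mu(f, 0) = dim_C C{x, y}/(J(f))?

The Hessian of f at 0 is [[0, 0], [0, 0]] with rank 0, so corank 2. A Groebner basis of the Jacobian ideal J(f) in C{x,y} is {y^4, x*y^2 - y^3/6, x^2 - x*y/2 + y^2/16}; counting standard monomials gives mu = 6. Corank 2; j^3 = (4*x - y)^3 is a perfect cube, so E-series; the 4-jet and mu = 6 give E_6.

6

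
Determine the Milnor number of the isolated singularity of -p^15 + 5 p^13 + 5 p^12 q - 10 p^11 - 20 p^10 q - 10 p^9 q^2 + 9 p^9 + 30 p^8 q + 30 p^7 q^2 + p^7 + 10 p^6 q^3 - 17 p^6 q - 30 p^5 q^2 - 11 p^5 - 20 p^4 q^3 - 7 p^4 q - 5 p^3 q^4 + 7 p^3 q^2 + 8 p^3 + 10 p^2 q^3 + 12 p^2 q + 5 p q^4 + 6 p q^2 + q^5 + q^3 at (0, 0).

The Hessian of f at 0 is [[0, 0], [0, 0]] with rank 0, so corank 2. A Groebner basis of the Jacobian ideal J(f) in C{p,q} is {40*p^2 + p*q^3 + 40*p*q + 10*q^2, -64*p^2 - 64*p*q + q^4 - 16*q^2, p^3 - 3*p*q^2/4 - q^3/4, p^2*q + p*q^2 + q^3/4}; counting standard monomials gives mu = 8. Corank 2; j^3 = (2*p + q)^3 is a perfect cube, so E-series; the 5-jet and mu = 8 give E_8.

8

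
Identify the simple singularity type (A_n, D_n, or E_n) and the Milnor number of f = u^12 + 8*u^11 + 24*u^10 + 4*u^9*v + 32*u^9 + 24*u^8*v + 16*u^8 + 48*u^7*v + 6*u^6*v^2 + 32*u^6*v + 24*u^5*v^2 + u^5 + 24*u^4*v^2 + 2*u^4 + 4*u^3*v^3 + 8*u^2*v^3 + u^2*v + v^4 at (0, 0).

The Hessian of f at 0 has rank 0. Corank 2; j^3 = u^2*v has shape L^2 M (L != M), so D-series; mu = 5 gives D_5.

Type D5, Milnor number mu = 5.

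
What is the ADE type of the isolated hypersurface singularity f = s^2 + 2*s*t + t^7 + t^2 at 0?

A_{6}

The Hessian of f at 0 is [[2, 2], [2, 2]] with rank 1, so corank 1. A Groebner basis of the Jacobian ideal J(f) in C{s,t} is {t^6, s + t}; counting standard monomials gives mu = 6. Corank 1: A-series; mu = 6 gives A_6.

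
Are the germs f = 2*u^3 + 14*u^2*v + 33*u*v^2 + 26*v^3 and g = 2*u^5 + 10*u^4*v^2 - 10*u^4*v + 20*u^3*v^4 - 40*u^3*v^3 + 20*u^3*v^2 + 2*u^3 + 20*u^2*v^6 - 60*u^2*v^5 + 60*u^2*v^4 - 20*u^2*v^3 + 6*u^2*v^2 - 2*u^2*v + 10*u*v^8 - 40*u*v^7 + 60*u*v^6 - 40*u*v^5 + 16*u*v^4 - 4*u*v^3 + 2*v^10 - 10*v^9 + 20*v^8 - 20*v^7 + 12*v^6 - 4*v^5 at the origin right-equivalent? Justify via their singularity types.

The Hessian of f at 0 has rank 0. Corank 2; j^3 = (u + 2*v)*(2*u^2 + 10*u*v + 13*v^2) splits into three distinct lines over C (the quadratic factor has nonzero discriminant), so D_4. The Hessian of g at 0 has rank 0. Corank 2; j^3 = 2*u^2*(u - v) has shape L^2 M (L != M), so D-series; mu = 6 gives D_6. f is D_4 but g is D_6, hence not right-equivalent.

No.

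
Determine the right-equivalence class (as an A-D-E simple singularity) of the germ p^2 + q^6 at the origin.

A_{5}

The Hessian of f at 0 has rank 1. Corank 1: A-series; mu = 5 gives A_5.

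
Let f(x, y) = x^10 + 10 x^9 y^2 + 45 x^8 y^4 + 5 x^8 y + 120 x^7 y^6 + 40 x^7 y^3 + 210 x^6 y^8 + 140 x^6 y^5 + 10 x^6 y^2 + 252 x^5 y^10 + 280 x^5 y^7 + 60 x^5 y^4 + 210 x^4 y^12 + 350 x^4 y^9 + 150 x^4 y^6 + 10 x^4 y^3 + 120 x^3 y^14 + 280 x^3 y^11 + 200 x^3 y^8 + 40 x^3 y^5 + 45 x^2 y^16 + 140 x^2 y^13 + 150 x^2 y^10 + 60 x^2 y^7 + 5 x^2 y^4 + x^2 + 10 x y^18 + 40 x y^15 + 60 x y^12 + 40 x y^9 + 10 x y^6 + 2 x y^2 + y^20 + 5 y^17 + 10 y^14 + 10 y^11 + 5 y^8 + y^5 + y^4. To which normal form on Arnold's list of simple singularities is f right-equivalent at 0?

A_4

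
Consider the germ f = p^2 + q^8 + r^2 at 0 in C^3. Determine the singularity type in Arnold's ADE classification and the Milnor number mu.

Type A7, Milnor number mu = 7.

The Hessian of f at 0 has rank 2. Corank 1: A-series; mu = 7 gives A_7.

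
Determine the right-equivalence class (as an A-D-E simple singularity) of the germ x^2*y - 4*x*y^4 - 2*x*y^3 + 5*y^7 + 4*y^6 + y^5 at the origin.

D8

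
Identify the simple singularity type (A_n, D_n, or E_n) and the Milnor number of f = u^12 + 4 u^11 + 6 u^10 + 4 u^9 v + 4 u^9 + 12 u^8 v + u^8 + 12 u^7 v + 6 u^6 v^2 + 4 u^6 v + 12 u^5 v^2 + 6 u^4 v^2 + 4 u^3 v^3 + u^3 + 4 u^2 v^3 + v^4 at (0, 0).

The Hessian of f at 0 is [[0, 0], [0, 0]] with rank 0, so corank 2. A Groebner basis of the Jacobian ideal J(f) in C{u,v} is {v^3, u^2}; counting standard monomials gives mu = 6. Corank 2; j^3 = u^3 is a perfect cube, so E-series; the 4-jet and mu = 6 give E_6.

Type E_{6}, Milnor number mu = 6.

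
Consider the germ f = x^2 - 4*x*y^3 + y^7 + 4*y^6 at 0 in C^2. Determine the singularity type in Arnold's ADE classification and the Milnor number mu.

Type A_6, Milnor number mu = 6.

The Hessian of f at 0 is [[2, 0], [0, 0]] with rank 1, so corank 1. A Groebner basis of the Jacobian ideal J(f) in C{x,y} is {-x/2 + y^3, x^2}; counting standard monomials gives mu = 6. Corank 1: A-series; mu = 6 gives A_6.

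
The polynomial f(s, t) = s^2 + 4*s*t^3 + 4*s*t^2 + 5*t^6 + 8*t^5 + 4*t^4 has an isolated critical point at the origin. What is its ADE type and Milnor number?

Type A_{5}, Milnor number mu = 5.

The Hessian of f at 0 has rank 1. Corank 1: A-series; mu = 5 gives A_5.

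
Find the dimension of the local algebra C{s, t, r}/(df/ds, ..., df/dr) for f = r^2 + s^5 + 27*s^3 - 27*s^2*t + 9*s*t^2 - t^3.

The Hessian of f at 0 is [[0, 0, 0], [0, 0, 0], [0, 0, 2]] with rank 1, so corank 2. A Groebner basis of the Jacobian ideal J(f) in C{s,t,r} is {t^5, s*t^3 - t^4/4, s^2 - 2*s*t/3 + t^2/9, r}; counting standard monomials gives mu = 8. Corank 2; j^3 = (3*s - t)^3 is a perfect cube, so E-series; the 5-jet and mu = 8 give E_8.

8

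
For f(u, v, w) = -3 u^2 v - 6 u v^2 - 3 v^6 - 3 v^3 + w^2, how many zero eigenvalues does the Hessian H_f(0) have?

2

Hessian at 0 has rank 1.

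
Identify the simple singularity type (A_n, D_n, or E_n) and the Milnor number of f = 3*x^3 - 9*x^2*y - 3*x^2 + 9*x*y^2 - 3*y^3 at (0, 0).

Type A_{2}, Milnor number mu = 2.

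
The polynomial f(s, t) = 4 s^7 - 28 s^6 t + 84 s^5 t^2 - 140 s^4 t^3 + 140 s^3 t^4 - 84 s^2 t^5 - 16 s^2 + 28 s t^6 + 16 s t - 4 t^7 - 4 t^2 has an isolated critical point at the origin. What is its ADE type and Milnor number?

The Hessian of f at 0 has rank 1. Corank 1: A-series; mu = 6 gives A_6.

Type A_6, Milnor number mu = 6.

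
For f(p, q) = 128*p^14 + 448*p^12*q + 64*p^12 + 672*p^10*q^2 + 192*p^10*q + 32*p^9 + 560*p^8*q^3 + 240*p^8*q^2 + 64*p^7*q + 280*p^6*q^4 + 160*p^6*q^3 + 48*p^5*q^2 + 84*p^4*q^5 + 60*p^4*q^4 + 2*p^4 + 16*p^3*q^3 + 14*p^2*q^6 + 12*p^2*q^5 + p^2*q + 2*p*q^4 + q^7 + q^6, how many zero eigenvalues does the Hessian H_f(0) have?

Hessian at 0 has rank 0.

2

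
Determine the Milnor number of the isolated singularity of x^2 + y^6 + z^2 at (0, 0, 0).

5

The Hessian of f at 0 has rank 2. Corank 1: A-series; mu = 5 gives A_5.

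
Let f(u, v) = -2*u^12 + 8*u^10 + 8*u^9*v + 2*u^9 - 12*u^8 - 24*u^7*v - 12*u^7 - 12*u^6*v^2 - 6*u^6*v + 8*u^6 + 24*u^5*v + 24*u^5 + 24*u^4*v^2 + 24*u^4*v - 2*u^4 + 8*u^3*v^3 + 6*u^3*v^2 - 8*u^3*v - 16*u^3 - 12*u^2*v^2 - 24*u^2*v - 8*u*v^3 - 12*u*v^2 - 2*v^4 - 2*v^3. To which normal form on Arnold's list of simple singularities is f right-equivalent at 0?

The Hessian of f at 0 has rank 0. Corank 2; j^3 = -2*(2*u + v)^3 is a perfect cube, so E-series; the 4-jet and mu = 6 give E_6.

E6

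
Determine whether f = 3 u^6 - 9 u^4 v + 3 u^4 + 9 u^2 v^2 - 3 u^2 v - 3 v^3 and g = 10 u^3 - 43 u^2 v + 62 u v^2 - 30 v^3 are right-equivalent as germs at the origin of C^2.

Yes.

The Hessian of f at 0 has rank 0. Corank 2; j^3 = -3*v*(u^2 + v^2) splits into three distinct lines over C (the quadratic factor has nonzero discriminant), so D_4. The Hessian of g at 0 has rank 0. Corank 2; j^3 = (2*u - 3*v)*(5*u^2 - 14*u*v + 10*v^2) splits into three distinct lines over C (the quadratic factor has nonzero discriminant), so D_4. Both have type D_4, hence right-equivalent.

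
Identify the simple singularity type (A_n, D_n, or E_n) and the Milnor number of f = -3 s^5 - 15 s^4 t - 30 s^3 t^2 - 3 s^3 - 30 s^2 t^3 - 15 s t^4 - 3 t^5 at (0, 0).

Type E_8, Milnor number mu = 8.

The Hessian of f at 0 is [[0, 0], [0, 0]] with rank 0, so corank 2. A Groebner basis of the Jacobian ideal J(f) in C{s,t} is {t^5, s*t^3 + t^4/4, s^2}; counting standard monomials gives mu = 8. Corank 2; j^3 = -3*s^3 is a perfect cube, so E-series; the 5-jet and mu = 8 give E_8.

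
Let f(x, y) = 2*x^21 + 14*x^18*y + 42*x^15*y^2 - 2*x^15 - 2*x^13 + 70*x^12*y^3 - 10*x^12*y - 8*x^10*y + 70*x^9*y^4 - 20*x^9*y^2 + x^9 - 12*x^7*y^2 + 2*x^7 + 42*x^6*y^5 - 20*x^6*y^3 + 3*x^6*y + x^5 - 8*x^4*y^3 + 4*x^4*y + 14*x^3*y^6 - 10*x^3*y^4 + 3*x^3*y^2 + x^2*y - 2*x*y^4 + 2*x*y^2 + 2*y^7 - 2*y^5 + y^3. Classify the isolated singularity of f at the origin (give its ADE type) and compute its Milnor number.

Type D8, Milnor number mu = 8.

The Hessian of f at 0 is [[0, 0], [0, 0]] with rank 0, so corank 2. A Groebner basis of the Jacobian ideal J(f) in C{x,y} is {-5*x^2/6 + x*y^3 - 7*x*y/6 - y^2/3, 3*x^2/2 + 5*x*y/2 + y^4 + y^2, x^3 - 3*x*y^2 - 2*y^3, x^2*y + 2*x*y^2 + y^3}; counting standard monomials gives mu = 8. Corank 2; j^3 = y*(x + y)^2 has shape L^2 M (L != M), so D-series; mu = 8 gives D_8.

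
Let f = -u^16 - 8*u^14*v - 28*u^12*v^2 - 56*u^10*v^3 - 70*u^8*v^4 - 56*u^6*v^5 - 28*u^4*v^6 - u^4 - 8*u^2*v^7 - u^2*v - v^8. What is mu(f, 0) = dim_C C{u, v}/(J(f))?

9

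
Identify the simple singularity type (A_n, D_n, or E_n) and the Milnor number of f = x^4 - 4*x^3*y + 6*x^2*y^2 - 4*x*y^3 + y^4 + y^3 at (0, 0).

Type E_{6}, Milnor number mu = 6.

The Hessian of f at 0 has rank 0. Corank 2; j^3 = y^3 is a perfect cube, so E-series; the 4-jet and mu = 6 give E_6.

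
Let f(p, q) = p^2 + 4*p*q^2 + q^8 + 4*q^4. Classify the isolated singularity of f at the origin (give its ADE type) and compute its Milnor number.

Type A_{7}, Milnor number mu = 7.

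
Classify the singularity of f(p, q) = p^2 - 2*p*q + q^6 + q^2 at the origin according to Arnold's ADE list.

The Hessian of f at 0 has rank 1. Corank 1: A-series; mu = 5 gives A_5.

A5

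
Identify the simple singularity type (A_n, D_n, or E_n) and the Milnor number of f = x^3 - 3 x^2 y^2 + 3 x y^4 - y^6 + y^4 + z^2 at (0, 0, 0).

Type E_6, Milnor number mu = 6.

The Hessian of f at 0 has rank 1. Corank 2; j^3 = x^3 is a perfect cube, so E-series; the 4-jet and mu = 6 give E_6.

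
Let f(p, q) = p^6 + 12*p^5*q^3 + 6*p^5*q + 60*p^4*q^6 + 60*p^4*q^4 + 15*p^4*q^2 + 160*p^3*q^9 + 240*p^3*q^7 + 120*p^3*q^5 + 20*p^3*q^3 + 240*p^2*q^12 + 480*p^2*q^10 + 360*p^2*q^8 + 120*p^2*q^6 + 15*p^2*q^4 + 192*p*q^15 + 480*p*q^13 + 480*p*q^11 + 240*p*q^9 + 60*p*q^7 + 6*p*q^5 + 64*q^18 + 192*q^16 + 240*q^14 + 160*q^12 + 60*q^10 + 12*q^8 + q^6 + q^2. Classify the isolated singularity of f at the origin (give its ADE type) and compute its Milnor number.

Type A5, Milnor number mu = 5.

The Hessian of f at 0 has rank 1. Corank 1: A-series; mu = 5 gives A_5.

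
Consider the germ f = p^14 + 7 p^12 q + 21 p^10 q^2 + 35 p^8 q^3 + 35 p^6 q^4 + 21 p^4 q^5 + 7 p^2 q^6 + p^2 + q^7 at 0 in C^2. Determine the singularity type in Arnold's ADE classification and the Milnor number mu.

Type A_{6}, Milnor number mu = 6.

The Hessian of f at 0 has rank 1. Corank 1: A-series; mu = 6 gives A_6.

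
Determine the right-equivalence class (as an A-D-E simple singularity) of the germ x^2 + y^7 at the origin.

The Hessian of f at 0 is [[2, 0], [0, 0]] with rank 1, so corank 1. A Groebner basis of the Jacobian ideal J(f) in C{x,y} is {y^6, x}; counting standard monomials gives mu = 6. Corank 1: A-series; mu = 6 gives A_6.

A6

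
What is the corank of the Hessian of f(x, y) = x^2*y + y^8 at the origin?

2

Hessian at 0 has rank 0.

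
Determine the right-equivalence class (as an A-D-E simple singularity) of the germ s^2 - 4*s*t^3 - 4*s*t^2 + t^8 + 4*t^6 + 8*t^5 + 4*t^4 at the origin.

The Hessian of f at 0 is [[2, 0], [0, 0]] with rank 1, so corank 1. A Groebner basis of the Jacobian ideal J(f) in C{s,t} is {s^3 - 2*s^2 + 8*s*t^2 - 4*s*t + 4*s - 8*t^2, s^2*t - 2*s^2 + 6*s*t^2 - 2*s*t + 2*s - 4*t^2, -s/2 + t^3 + t^2}; counting standard monomials gives mu = 7. Corank 1: A-series; mu = 7 gives A_7.

A7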